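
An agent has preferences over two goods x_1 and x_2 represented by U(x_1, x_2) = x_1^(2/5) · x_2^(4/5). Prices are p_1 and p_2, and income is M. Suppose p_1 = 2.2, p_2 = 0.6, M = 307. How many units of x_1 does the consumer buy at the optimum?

x_1* = 46.5152

MU_x_1/MU_x_2 = (0.4·x_2)/(0.8·x_1); tangency sets this equal to p_1/p_2.
So 0.4·p_2·x_2 = 0.8·p_1·x_1; combined with the budget, a share 1/3 of income goes to x_1.
Demand: x_1*(p_1,p_2,M) = 1/3·M/p_1 and x_2* = 2/3·M/p_2.
At p_1=2.2, p_2=0.6, M=307: x_1* = 1/3·307/2.2 = 46.5152.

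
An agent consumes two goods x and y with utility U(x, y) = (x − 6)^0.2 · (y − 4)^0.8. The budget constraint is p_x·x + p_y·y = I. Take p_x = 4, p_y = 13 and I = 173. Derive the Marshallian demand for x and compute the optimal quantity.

MRS = (1/4)·(y−4)/(x−6). Tangency with p_x/p_y gives y−4 = 4·(p_x/p_y)·(x−6).
After buying the subsistence bundle (6, 4), a share 0.2 of the remaining income goes to x: x* = 6 + 0.2·(I − 6p_x − 4p_y)/p_x.
Discretionary income = 173 − 6·4 − 4·13 = 97; x* = 6 + 0.2·97/4 = 10.85.

x* = 10.85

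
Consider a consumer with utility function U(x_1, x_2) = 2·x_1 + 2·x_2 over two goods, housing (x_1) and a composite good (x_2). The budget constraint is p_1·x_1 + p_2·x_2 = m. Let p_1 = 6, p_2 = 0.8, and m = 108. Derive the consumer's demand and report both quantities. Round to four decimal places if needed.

x_1* = 0, x_2* = 135

Perfect substitutes: compare marginal utility per dollar. 2/p_1 vs 2/p_2 → 0.3333 vs 2.5.
x_2 gives more utility per dollar, so spend all income on x_2: x_2* = m/p_2, x_1* = 0.
Numerically: x_1* = 0, x_2* = 135.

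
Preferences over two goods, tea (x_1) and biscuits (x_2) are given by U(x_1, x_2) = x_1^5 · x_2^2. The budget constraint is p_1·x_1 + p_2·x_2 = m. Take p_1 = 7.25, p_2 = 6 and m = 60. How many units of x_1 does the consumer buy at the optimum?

Tangency: MRS = (5/2)·x_2/x_1 = p_1/p_2.
So 5·p_2·x_2 = 2·p_1·x_1; combined with the budget, a share 5/7 of income goes to x_1.
Demand: x_1*(p_1,p_2,m) = 5/7·m/p_1 and x_2* = 2/7·m/p_2.
At p_1=7.25, p_2=6, m=60: x_1* = 5/7·60/7.25 = 5.9113.

x_1* = 5.9113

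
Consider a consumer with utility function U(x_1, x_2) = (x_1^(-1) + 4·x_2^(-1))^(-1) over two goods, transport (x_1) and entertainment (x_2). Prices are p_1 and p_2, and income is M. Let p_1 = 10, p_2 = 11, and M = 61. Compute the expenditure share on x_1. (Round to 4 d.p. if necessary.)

share on x_1 = 0.3228

From the CES first-order condition, (1/4)·(x_2/x_1)^(2) = p_1/p_2.
Hence x_2/x_1 = (4·p_1/p_2)^(1/(2)), i.e. raised to the 0.5 power.
Substitute x_2 = (x_2/x_1)·x_1 into the budget: x_1* = M/(p_1 + p_2·(x_2/x_1)).
Numerically x_2/x_1 = 1.906925, so x_1* = 61/(10 + 11·1.906925) = 1.9693 and x_2* = 1.906925·1.9693 = 3.7552.
Expenditure on x_1: 10·1.9693 = 19.6926; share = 0.3228.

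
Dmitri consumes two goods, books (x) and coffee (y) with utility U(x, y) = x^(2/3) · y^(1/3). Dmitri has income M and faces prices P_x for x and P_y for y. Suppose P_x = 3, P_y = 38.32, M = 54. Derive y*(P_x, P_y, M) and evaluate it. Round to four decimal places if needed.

The MRS is 2·y/x. Set MRS = P_x/P_y.
So 2/3·P_y·y = 1/3·P_x·x; combined with the budget, a share 2/3 of income goes to x.
Demand: x*(P_x,P_y,M) = 2/3·M/P_x and y* = 1/3·M/P_y.
At P_x=3, P_y=38.32, M=54: y* = 1/3·54/38.32 = 0.4697.

y* = 0.4697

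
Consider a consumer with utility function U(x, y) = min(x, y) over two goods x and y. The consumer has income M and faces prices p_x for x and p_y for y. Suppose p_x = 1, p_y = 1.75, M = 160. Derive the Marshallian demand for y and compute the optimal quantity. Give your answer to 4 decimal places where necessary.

Leontief preferences: the optimum is at the kink where x/1 = y/1, i.e. y = x.
Budget: p_x·x + p_y·x = M, so (p_x + p_y)·x = M.
Demand: x*(p_x,p_y,M) = M/(p_x + p_y), y* = M/(p_x + p_y).
Here 1 + 1.75 = 2.75, giving y* = 58.1818.

y* = 58.1818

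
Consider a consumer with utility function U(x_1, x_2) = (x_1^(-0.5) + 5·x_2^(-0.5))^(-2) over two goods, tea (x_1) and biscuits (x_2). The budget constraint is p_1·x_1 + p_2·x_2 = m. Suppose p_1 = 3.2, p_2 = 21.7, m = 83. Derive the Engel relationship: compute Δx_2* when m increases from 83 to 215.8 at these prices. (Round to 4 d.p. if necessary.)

Δx_2* = 5.1833

With the ratio pinned down, the budget gives x_1* = m/(p_1 + p_2·(x_2/x_1)) and x_2* = (x_2/x_1)·x_1*.
Numerically x_2/x_1 = 0.816157, so x_1* = 83/(3.2 + 21.7·0.816157) = 3.9693 and x_2* = 0.816157·3.9693 = 3.2396.
At m' = 215.8: x_2* = 8.4228. Change: 8.4228 − 3.2396 = 5.1833.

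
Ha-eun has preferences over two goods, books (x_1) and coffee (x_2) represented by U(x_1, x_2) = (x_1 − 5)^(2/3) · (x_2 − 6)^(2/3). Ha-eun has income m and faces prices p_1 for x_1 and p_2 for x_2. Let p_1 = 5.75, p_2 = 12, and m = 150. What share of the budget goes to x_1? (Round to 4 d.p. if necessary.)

share on x_1 = 0.3558

This is Cobb-Douglas in (x_1−5, x_2−6): tangency gives 2/3·p_2·(x_2−6) = 2/3·p_1·(x_1−5).
Substituting into the budget: x_1* = 5 + 0.5·(m − 5·p_1 − 6·p_2)/p_1, and x_2* = 6 + 0.5·(…)/p_2.
Discretionary income = 150 − 5·5.75 − 6·12 = 49.25; x_1* = 5 + 0.5·49.25/5.75 = 9.2826; x_2* = 6 + 0.5·49.25/12 = 8.0521.
Expenditure on x_1: 5.75·9.2826 = 53.375; share = 0.3558.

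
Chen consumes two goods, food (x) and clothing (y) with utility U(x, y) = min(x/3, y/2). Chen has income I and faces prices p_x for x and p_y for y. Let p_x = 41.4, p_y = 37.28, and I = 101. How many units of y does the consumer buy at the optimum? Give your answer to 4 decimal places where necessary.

With perfect complements, no substitution: consume in ratio x:y = 3:2.
Budget: p_x·x + p_y·(2/3)·x = I, so (3·p_x + 2·p_y)·x = 3·I.
Demand: x*(p_x,p_y,I) = 3·I/(3·p_x + 2·p_y), y* = 2·I/(3·p_x + 2·p_y).
Here 3·41.4 + 2·37.28 = 198.76, giving y* = 1.0163.

y* = 1.0163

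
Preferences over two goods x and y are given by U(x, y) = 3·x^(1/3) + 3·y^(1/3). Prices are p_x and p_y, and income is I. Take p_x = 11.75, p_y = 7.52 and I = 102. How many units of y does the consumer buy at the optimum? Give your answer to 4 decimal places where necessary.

MU_x ∝ 3·x^(-2/3), MU_y ∝ 3·y^(-2/3), so MRS = (y/x)^(2/3) = p_x/p_y.
Hence y/x = (p_x/p_y)^(1/(2/3)), i.e. raised to the 1.5 power.
With the ratio pinned down, the budget gives x* = I/(p_x + p_y·(y/x)) and y* = (y/x)·x*.
Numerically y/x = 1.953125, so x* = 102/(11.75 + 7.52·1.953125) = 3.8582 and y* = 1.953125·3.8582 = 7.5355.

y* = 7.5355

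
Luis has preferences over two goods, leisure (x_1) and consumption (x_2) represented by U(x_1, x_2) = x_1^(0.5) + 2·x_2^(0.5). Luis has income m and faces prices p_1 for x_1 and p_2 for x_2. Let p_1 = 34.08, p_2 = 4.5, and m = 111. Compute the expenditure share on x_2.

share on x_2 = 0.968

MU_x_1 ∝ x_1^(-0.5), MU_x_2 ∝ 2·x_2^(-0.5), so MRS = (1/2)·(x_2/x_1)^(0.5) = p_1/p_2.
Solve for the ratio: x_2/x_1 = [2·p_1/p_2]^(2).
With the ratio pinned down, the budget gives x_1* = m/(p_1 + p_2·(x_2/x_1)) and x_2* = (x_2/x_1)·x_1*.
Numerically x_2/x_1 = 229.421511, so x_1* = 111/(34.08 + 4.5·229.421511) = 0.1041 and x_2* = 229.421511·0.1041 = 23.8784.
Expenditure on x_2: 4.5·23.8784 = 107.4529; share = 0.968.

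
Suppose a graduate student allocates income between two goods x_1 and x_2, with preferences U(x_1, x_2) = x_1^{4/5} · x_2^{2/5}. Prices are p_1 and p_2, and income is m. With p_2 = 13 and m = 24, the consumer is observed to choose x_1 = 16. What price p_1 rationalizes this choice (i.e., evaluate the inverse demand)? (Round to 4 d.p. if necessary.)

The MRS is 2·x_2/x_1. Set MRS = p_1/p_2.
So 0.8·p_2·x_2 = 0.4·p_1·x_1; combined with the budget, a share 2/3 of income goes to x_1.
Demand: x_1*(p_1,p_2,m) = 2/3·m/p_1 and x_2* = 1/3·m/p_2.
Set x_1* = 16 in the demand function and solve for p_1: p_1 = 1.

p_1 = 1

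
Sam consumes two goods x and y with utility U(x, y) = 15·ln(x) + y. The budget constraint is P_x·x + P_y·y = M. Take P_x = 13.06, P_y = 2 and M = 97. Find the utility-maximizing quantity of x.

MU_x = 15/x, MU_y = 1. Tangency: 15/x = P_x/P_y.
So x*(P_x,P_y) = 15·P_y/P_x, independent of income; and y* = (M − 15·P_y)/P_y.
At the given prices: x* = 15·2/13.06 = 2.2971.

x* = 2.2971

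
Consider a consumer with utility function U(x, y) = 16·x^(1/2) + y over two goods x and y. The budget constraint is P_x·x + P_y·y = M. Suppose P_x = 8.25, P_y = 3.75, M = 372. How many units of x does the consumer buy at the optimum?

x* = 13.2231

Utility is quasi-linear in y; the FOC for x is 8/√x = P_x/P_y.
Thus x* = (8·P_y/P_x)² — independent of M — with the rest of income spent on y.
Plugging in: x* = (8·3.75/8.25)² = 13.2231.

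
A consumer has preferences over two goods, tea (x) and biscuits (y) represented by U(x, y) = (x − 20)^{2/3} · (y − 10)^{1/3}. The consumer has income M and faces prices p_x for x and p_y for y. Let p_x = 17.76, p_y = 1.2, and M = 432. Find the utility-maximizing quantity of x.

Let x' = x−20, y' = y−10. MRS = 2·y'/x' = p_x/p_y.
After buying the subsistence bundle (20, 10), a share 2/3 of the remaining income goes to x: x* = 20 + 2/3·(M − 20p_x − 10p_y)/p_x.
Discretionary income = 432 − 20·17.76 − 10·1.2 = 64.8; x* = 20 + 2/3·64.8/17.76 = 22.4324.

x* = 22.4324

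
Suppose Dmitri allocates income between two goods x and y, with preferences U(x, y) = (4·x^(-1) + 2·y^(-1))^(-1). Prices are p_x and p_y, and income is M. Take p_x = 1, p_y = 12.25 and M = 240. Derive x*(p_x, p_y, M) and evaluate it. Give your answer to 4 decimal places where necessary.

x* = 69.0673

MU_x ∝ 4·x^(-2), MU_y ∝ 2·y^(-2), so MRS = 2·(y/x)^(2) = p_x/p_y.
Solve for the ratio: y/x = [(1/2)·p_x/p_y]^(0.5).
With the ratio pinned down, the budget gives x* = M/(p_x + p_y·(y/x)) and y* = (y/x)·x*.
Numerically y/x = 0.202031, so x* = 240/(1 + 12.25·0.202031) = 69.0673.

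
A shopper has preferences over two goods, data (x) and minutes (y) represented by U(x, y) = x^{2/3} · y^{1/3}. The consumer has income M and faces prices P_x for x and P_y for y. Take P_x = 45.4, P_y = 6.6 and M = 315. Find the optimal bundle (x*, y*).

MU_x/MU_y = (2/3·y)/(1/3·x); tangency sets this equal to P_x/P_y.
Rearranging, P_y·y = (1/2)·P_x·x. Substituting into the budget gives P_x·x·(1 + (1/2)) = M.
Demand: x*(P_x,P_y,M) = 2/3·M/P_x and y* = 1/3·M/P_y.
At P_x=45.4, P_y=6.6, M=315: x* = 2/3·315/45.4 = 4.6256, y* = 15.9091.

x* = 4.6256, y* = 15.9091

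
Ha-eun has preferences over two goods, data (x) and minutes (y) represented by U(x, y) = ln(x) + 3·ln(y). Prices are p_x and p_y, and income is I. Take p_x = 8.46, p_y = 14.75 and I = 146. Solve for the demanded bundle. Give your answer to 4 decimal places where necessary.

x* = 4.3144, y* = 7.4237

The MRS is (1/3)·y/x. Set MRS = p_x/p_y.
Rearranging, p_y·y = 3·p_x·x. Substituting into the budget gives p_x·x·(1 + 3) = I.
Demand: x*(p_x,p_y,I) = 0.25·I/p_x and y* = 0.75·I/p_y.
At p_x=8.46, p_y=14.75, I=146: x* = 0.25·146/8.46 = 4.3144, y* = 7.4237.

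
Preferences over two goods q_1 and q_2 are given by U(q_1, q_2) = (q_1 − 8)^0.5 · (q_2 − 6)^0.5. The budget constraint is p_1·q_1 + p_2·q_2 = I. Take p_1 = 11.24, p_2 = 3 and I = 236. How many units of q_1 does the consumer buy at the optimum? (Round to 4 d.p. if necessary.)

q_1* = 13.6975

This is Cobb-Douglas in (q_1−8, q_2−6): tangency gives 0.5·p_2·(q_2−6) = 0.5·p_1·(q_1−8).
After buying the subsistence bundle (8, 6), a share 0.5 of the remaining income goes to q_1: q_1* = 8 + 0.5·(I − 8p_1 − 6p_2)/p_1.
Discretionary income = 236 − 8·11.24 − 6·3 = 128.08; q_1* = 8 + 0.5·128.08/11.24 = 13.6975.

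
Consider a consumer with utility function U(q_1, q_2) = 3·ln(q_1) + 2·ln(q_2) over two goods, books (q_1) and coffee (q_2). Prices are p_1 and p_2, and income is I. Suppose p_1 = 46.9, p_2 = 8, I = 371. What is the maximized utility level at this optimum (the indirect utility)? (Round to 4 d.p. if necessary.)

V = 10.513

Tangency: MRS = (3/2)·q_2/q_1 = p_1/p_2.
Rearranging, p_2·q_2 = (2/3)·p_1·q_1. Substituting into the budget gives p_1·q_1·(1 + (2/3)) = I.
Demand: q_1*(p_1,p_2,I) = 0.6·I/p_1 and q_2* = 0.4·I/p_2.
At p_1=46.9, p_2=8, I=371: q_1* = 0.6·371/46.9 = 4.7463, q_2* = 18.55.
Utility at the optimum: U(4.7463, 18.55) = 10.513.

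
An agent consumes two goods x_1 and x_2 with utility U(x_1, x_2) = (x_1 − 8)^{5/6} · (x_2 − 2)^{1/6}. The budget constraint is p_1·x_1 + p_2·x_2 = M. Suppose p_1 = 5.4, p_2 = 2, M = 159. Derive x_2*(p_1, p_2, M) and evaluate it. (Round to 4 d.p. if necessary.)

x_2* = 11.3167

This is Cobb-Douglas in (x_1−8, x_2−2): tangency gives 5/6·p_2·(x_2−2) = 1/6·p_1·(x_1−8).
Substituting into the budget: x_1* = 8 + 5/6·(M − 8·p_1 − 2·p_2)/p_1, and x_2* = 2 + 1/6·(…)/p_2.
Discretionary income = 159 − 8·5.4 − 2·2 = 111.8; x_2* = 2 + 1/6·111.8/2 = 11.3167.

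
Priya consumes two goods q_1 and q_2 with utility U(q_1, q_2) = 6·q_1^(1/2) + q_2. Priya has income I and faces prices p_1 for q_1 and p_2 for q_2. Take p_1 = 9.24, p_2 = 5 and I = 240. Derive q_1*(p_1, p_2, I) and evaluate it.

q_1* = 2.6354

Set MRS = p_1/p_2: 3·q_1^(−1/2) = p_1/p_2.
Solve: √q_1 = 3·p_2/p_1, so q_1*(p_1,p_2) = (3·p_2/p_1)², and q_2* = (I − p_1·q_1*)/p_2.
Plugging in: q_1* = (3·5/9.24)² = 2.6354.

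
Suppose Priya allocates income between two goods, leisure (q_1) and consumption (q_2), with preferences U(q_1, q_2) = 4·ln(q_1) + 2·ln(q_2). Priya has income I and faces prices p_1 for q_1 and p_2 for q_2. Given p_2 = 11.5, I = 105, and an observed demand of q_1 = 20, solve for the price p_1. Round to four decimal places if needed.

p_1 = 3.5

The MRS is 2·q_2/q_1. Set MRS = p_1/p_2.
Rearranging, p_2·q_2 = (1/2)·p_1·q_1. Substituting into the budget gives p_1·q_1·(1 + (1/2)) = I.
Demand: q_1*(p_1,p_2,I) = 2/3·I/p_1 and q_2* = 1/3·I/p_2.
Set q_1* = 20 in the demand function and solve for p_1: p_1 = 3.5.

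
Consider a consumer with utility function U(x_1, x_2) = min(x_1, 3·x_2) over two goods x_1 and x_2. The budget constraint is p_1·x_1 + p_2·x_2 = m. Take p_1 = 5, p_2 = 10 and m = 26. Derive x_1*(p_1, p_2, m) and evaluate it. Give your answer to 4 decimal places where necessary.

With perfect complements, no substitution: consume in ratio x_1:x_2 = 3:1.
Budget: p_1·x_1 + p_2·(1/3)·x_1 = m, so (3·p_1 + p_2)·x_1 = 3·m.
Demand: x_1*(p_1,p_2,m) = 3·m/(3·p_1 + p_2), x_2* = m/(3·p_1 + p_2).
Here 3·5 + 10 = 25, giving x_1* = 3.12.

x_1* = 3.12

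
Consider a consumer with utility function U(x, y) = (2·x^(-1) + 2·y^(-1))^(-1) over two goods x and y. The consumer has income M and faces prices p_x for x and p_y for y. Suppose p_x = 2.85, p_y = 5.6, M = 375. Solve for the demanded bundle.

From the CES first-order condition, (y/x)^(2) = p_x/p_y.
Hence y/x = (p_x/p_y)^(1/(2)), i.e. raised to the 0.5 power.
With the ratio pinned down, the budget gives x* = M/(p_x + p_y·(y/x)) and y* = (y/x)·x*.
Numerically y/x = 0.713392, so x* = 375/(2.85 + 5.6·0.713392) = 54.7845 and y* = 0.713392·54.7845 = 39.0829.

x* = 54.7845, y* = 39.0829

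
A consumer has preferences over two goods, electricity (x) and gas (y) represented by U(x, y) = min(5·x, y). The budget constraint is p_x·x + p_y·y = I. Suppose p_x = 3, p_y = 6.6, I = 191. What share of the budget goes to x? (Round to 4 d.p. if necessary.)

share on x = 0.0833

Demand: x*(p_x,p_y,I) = I/(p_x + 5·p_y), y* = 5·I/(p_x + 5·p_y).
Here 3 + 5·6.6 = 36, giving x* = 5.3056 and y* = 26.5278.
Expenditure on x: 3·5.3056 = 15.9167; share = 0.0833.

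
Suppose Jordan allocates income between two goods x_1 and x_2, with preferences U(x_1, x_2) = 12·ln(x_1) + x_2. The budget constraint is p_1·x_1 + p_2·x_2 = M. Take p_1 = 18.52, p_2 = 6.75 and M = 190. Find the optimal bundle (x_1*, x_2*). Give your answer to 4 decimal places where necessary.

x_1* = 4.3737, x_2* = 16.1481

So x_1*(p_1,p_2) = 12·p_2/p_1, independent of income; and x_2* = (M − 12·p_2)/p_2.
At the given prices: x_1* = 12·6.75/18.52 = 4.3737, and x_2* = 16.1481.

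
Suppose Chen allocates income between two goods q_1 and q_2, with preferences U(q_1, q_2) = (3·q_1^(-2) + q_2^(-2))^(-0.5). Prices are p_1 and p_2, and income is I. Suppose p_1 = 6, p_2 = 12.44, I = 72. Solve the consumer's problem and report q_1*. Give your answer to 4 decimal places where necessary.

Substitute q_2 = (q_2/q_1)·q_1 into the budget: q_1* = I/(p_1 + p_2·(q_2/q_1)).
Numerically q_2/q_1 = 0.543755, so q_1* = 72/(6 + 12.44·0.543755) = 5.6407.

q_1* = 5.6407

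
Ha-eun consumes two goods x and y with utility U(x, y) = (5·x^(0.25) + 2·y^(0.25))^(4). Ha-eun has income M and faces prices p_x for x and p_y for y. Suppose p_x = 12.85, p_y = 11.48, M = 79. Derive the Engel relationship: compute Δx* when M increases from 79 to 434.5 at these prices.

Δx* = 21.1831

MRS = MU_x/MU_y = (5/2)·(y/x)^(0.75). Set equal to p_x/p_y.
Hence y/x = ((2/5)·p_x/p_y)^(1/(0.75)), i.e. raised to the 4/3 power.
Substitute y = (y/x)·x into the budget: x* = M/(p_x + p_y·(y/x)).
Numerically y/x = 0.342527, so x* = 79/(12.85 + 11.48·0.342527) = 4.7074.
At M' = 434.5: x* = 25.8905. Change: 25.8905 − 4.7074 = 21.1831.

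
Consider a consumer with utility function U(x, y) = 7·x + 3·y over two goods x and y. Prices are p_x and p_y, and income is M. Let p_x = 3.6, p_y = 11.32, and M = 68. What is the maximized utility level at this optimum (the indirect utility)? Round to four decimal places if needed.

Linear utility — the consumer picks whichever good has higher MU/price: 7/3.6 = 1.9444 vs 3/11.32 = 0.265.
x gives more utility per dollar, so spend all income on x: x* = M/p_x, y* = 0.
Numerically: x* = 18.8889, y* = 0.
Utility at the optimum: U(18.8889, 0) = 132.2222.

V = 132.2222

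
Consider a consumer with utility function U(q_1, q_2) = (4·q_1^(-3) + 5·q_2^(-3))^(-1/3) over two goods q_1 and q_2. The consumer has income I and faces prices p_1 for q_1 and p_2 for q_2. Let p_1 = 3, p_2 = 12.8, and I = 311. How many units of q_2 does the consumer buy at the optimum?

MU_q_1 ∝ 4·q_1^(-4), MU_q_2 ∝ 5·q_2^(-4), so MRS = (4/5)·(q_2/q_1)^(4) = p_1/p_2.
Solve for the ratio: q_2/q_1 = [(5/4)·p_1/p_2]^(0.25).
Substitute q_2 = (q_2/q_1)·q_1 into the budget: q_1* = I/(p_1 + p_2·(q_2/q_1)).
Numerically q_2/q_1 = 0.735708, so q_1* = 311/(3 + 12.8·0.735708) = 25.0462 and q_2* = 0.735708·25.0462 = 18.4267.

q_2* = 18.4267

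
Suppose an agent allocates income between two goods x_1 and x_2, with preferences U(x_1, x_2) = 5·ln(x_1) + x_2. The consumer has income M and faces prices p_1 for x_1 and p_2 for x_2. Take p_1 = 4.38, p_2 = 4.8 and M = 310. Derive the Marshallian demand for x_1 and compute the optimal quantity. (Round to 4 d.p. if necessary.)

MU_x_1 = 5/x_1, MU_x_2 = 1. Tangency: 5/x_1 = p_1/p_2.
So x_1*(p_1,p_2) = 5·p_2/p_1, independent of income; and x_2* = (M − 5·p_2)/p_2.
At the given prices: x_1* = 5·4.8/4.38 = 5.4795.

x_1* = 5.4795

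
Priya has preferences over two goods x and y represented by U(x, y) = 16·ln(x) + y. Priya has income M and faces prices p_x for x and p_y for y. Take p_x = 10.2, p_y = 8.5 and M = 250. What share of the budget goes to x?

share on x = 0.544

MU_x = 16/x, MU_y = 1. Tangency: 16/x = p_x/p_y.
So x*(p_x,p_y) = 16·p_y/p_x, independent of income; and y* = (M − 16·p_y)/p_y.
At the given prices: x* = 16·8.5/10.2 = 13.3333, and y* = 13.4118.
Expenditure on x: 10.2·13.3333 = 136; share = 0.544.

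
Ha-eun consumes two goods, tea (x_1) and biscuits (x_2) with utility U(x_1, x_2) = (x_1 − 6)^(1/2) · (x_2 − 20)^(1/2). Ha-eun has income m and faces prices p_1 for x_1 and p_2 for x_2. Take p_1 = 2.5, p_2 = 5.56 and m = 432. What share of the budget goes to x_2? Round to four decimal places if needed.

share on x_2 = 0.6113

This is Cobb-Douglas in (x_1−6, x_2−20): tangency gives 0.5·p_2·(x_2−20) = 0.5·p_1·(x_1−6).
After buying the subsistence bundle (6, 20), a share 0.5 of the remaining income goes to x_1: x_1* = 6 + 0.5·(m − 6p_1 − 20p_2)/p_1.
Discretionary income = 432 − 6·2.5 − 20·5.56 = 305.8; x_1* = 6 + 0.5·305.8/2.5 = 67.16; x_2* = 20 + 0.5·305.8/5.56 = 47.5.
Expenditure on x_2: 5.56·47.5 = 264.1; share = 0.6113.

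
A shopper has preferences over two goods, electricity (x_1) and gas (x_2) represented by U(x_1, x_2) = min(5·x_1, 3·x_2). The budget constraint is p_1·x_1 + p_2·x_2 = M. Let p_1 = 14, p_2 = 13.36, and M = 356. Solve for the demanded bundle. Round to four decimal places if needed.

x_1* = 9.8162, x_2* = 16.3603

Leontief preferences: the optimum is at the kink where x_1/3 = x_2/5, i.e. x_2 = (5/3)·x_1.
Budget: p_1·x_1 + p_2·(5/3)·x_1 = M, so (3·p_1 + 5·p_2)·x_1 = 3·M.
Demand: x_1*(p_1,p_2,M) = 3·M/(3·p_1 + 5·p_2), x_2* = 5·M/(3·p_1 + 5·p_2).
Here 3·14 + 5·13.36 = 108.8, giving x_1* = 9.8162 and x_2* = 16.3603.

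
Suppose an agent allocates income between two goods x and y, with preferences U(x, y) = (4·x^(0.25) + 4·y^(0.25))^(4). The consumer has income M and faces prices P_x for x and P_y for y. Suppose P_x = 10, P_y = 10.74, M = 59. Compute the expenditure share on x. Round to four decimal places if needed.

share on x = 0.5059

From the CES first-order condition, (y/x)^(0.75) = P_x/P_y.
Hence y/x = (P_x/P_y)^(1/(0.75)), i.e. raised to the 4/3 power.
With the ratio pinned down, the budget gives x* = M/(P_x + P_y·(y/x)) and y* = (y/x)·x*.
Numerically y/x = 0.909203, so x* = 59/(10 + 10.74·0.909203) = 2.9851 and y* = 0.909203·2.9851 = 2.7141.
Expenditure on x: 10·2.9851 = 29.851; share = 0.5059.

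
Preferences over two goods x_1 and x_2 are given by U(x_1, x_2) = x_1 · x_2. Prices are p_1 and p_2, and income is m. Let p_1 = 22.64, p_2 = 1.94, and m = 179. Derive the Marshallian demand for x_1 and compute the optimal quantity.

x_1* = 3.9532

The MRS is x_2/x_1. Set MRS = p_1/p_2.
Rearranging, p_2·x_2 = p_1·x_1. Substituting into the budget gives p_1·x_1·(1 + 1) = m.
Demand: x_1*(p_1,p_2,m) = 0.5·m/p_1 and x_2* = 0.5·m/p_2.
At p_1=22.64, p_2=1.94, m=179: x_1* = 0.5·179/22.64 = 3.9532.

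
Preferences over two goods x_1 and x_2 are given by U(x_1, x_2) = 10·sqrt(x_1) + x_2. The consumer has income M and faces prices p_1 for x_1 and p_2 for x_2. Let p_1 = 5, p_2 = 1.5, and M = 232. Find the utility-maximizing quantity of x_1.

x_1* = 2.25

MU_x_1 = 5/√x_1, MU_x_2 = 1. Tangency: 5/√x_1 = p_1/p_2.
Thus x_1* = (5·p_2/p_1)² — independent of M — with the rest of income spent on x_2.
Plugging in: x_1* = (5·1.5/5)² = 2.25.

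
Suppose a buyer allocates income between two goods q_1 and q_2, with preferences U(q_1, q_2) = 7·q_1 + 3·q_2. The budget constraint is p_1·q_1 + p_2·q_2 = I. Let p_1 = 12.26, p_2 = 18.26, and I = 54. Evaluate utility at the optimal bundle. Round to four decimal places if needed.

V = 30.832

Perfect substitutes: compare marginal utility per dollar. 7/p_1 vs 3/p_2 → 0.571 vs 0.1643.
q_1 gives more utility per dollar, so spend all income on q_1: q_1* = I/p_1, q_2* = 0.
Numerically: q_1* = 4.4046, q_2* = 0.
Utility at the optimum: U(4.4046, 0) = 30.832.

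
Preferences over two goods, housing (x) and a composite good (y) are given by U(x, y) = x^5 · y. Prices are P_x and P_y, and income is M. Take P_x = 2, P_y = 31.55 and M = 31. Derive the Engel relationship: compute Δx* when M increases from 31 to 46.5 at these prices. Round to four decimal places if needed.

The MRS is 5·y/x. Set MRS = P_x/P_y.
So 5·P_y·y = P_x·x; combined with the budget, a share 5/6 of income goes to x.
Demand: x*(P_x,P_y,M) = 5/6·M/P_x and y* = 1/6·M/P_y.
At P_x=2, P_y=31.55, M=31: x* = 5/6·31/2 = 12.9167.
At M' = 46.5: x* = 19.375. Change: 19.375 − 12.9167 = 6.4583.

Δx* = 6.4583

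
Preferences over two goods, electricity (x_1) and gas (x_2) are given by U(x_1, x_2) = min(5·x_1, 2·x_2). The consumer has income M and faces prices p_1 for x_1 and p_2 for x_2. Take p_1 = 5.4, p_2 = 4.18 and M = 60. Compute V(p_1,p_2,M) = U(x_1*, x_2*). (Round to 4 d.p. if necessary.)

Leontief preferences: the optimum is at the kink where x_1/2 = x_2/5, i.e. x_2 = (5/2)·x_1.
Budget: p_1·x_1 + p_2·(5/2)·x_1 = M, so (2·p_1 + 5·p_2)·x_1 = 2·M.
Demand: x_1*(p_1,p_2,M) = 2·M/(2·p_1 + 5·p_2), x_2* = 5·M/(2·p_1 + 5·p_2).
Here 2·5.4 + 5·4.18 = 31.7, giving x_1* = 3.7855 and x_2* = 9.4637.
Utility at the optimum: U(3.7855, 9.4637) = 18.9274.

V = 18.9274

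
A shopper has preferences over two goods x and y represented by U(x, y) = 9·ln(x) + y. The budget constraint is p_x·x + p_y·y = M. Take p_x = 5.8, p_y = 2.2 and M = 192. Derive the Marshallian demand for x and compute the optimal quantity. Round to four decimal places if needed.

x* = 3.4138

So x*(p_x,p_y) = 9·p_y/p_x, independent of income; and y* = (M − 9·p_y)/p_y.
At the given prices: x* = 9·2.2/5.8 = 3.4138.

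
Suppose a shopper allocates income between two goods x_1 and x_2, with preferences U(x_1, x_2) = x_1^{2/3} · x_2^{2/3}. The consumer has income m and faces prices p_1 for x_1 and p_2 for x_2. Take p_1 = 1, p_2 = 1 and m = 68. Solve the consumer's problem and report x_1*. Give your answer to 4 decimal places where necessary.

The MRS is x_2/x_1. Set MRS = p_1/p_2.
So 2/3·p_2·x_2 = 2/3·p_1·x_1; combined with the budget, a share 0.5 of income goes to x_1.
Demand: x_1*(p_1,p_2,m) = 0.5·m/p_1 and x_2* = 0.5·m/p_2.
At p_1=1, p_2=1, m=68: x_1* = 0.5·68/1 = 34.

x_1* = 34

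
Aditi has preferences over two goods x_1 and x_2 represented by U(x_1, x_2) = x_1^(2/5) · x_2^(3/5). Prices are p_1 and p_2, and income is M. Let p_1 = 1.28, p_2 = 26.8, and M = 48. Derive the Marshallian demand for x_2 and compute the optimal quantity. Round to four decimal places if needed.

x_2* = 1.0746

MU_x_1/MU_x_2 = (0.4·x_2)/(0.6·x_1); tangency sets this equal to p_1/p_2.
Rearranging, p_2·x_2 = (3/2)·p_1·x_1. Substituting into the budget gives p_1·x_1·(1 + (3/2)) = M.
Demand: x_1*(p_1,p_2,M) = 0.4·M/p_1 and x_2* = 0.6·M/p_2.
At p_1=1.28, p_2=26.8, M=48: x_2* = 0.6·48/26.8 = 1.0746.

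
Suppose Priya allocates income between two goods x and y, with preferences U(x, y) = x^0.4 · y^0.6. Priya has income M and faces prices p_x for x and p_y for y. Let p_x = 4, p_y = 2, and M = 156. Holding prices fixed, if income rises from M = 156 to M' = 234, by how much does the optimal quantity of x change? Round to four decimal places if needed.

Δx* = 7.8

MU_x/MU_y = (0.4·y)/(0.6·x); tangency sets this equal to p_x/p_y.
Rearranging, p_y·y = (3/2)·p_x·x. Substituting into the budget gives p_x·x·(1 + (3/2)) = M.
Demand: x*(p_x,p_y,M) = 0.4·M/p_x and y* = 0.6·M/p_y.
At p_x=4, p_y=2, M=156: x* = 0.4·156/4 = 15.6.
At M' = 234: x* = 23.4. Change: 23.4 − 15.6 = 7.8.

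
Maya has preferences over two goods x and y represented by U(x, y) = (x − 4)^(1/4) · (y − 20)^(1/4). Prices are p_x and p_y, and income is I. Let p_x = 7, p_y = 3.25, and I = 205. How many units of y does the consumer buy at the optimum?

Discretionary income = 205 − 4·7 − 20·3.25 = 112; y* = 20 + 0.5·112/3.25 = 37.2308.

y* = 37.2308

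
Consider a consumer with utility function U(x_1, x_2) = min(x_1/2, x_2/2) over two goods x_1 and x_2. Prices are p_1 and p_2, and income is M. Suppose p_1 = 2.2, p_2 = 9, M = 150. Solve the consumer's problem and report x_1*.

Here 2·2.2 + 2·9 = 22.4, giving x_1* = 13.3929.

x_1* = 13.3929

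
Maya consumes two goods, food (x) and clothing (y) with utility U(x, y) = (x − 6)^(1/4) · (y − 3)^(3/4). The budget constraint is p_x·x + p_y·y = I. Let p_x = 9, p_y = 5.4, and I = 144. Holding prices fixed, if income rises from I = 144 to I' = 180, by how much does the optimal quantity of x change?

Discretionary income = 144 − 6·9 − 3·5.4 = 73.8; x* = 6 + 0.25·73.8/9 = 8.05.
At I' = 180: x* = 9.05. Change: 9.05 − 8.05 = 1.

Δx* = 1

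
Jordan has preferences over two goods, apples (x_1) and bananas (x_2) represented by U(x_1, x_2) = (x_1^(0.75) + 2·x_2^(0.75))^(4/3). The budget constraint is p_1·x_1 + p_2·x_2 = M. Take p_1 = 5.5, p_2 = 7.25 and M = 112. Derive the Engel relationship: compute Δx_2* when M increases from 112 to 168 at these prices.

MRS = MU_x_1/MU_x_2 = (1/2)·(x_2/x_1)^(0.25). Set equal to p_1/p_2.
Solve for the ratio: x_2/x_1 = [2·p_1/p_2]^(4).
Substitute x_2 = (x_2/x_1)·x_1 into the budget: x_1* = M/(p_1 + p_2·(x_2/x_1)).
Numerically x_2/x_1 = 5.299303, so x_1* = 112/(5.5 + 7.25·5.299303) = 2.5501 and x_2* = 5.299303·2.5501 = 13.5137.
At M' = 168: x_2* = 20.2706. Change: 20.2706 − 13.5137 = 6.7569.

Δx_2* = 6.7569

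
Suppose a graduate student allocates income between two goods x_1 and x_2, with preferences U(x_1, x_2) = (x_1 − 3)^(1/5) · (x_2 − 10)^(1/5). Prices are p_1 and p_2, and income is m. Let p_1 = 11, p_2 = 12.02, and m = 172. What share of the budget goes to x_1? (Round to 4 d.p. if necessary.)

This is Cobb-Douglas in (x_1−3, x_2−10): tangency gives 0.2·p_2·(x_2−10) = 0.2·p_1·(x_1−3).
Substituting into the budget: x_1* = 3 + 0.5·(m − 3·p_1 − 10·p_2)/p_1, and x_2* = 10 + 0.5·(…)/p_2.
Discretionary income = 172 − 3·11 − 10·12.02 = 18.8; x_1* = 3 + 0.5·18.8/11 = 3.8545; x_2* = 10 + 0.5·18.8/12.02 = 10.782.
Expenditure on x_1: 11·3.8545 = 42.4; share = 0.2465.

share on x_1 = 0.2465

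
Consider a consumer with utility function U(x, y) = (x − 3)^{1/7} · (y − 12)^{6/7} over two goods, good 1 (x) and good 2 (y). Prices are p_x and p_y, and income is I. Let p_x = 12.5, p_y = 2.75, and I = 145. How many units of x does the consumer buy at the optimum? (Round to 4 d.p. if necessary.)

Substituting into the budget: x* = 3 + 1/7·(I − 3·p_x − 12·p_y)/p_x, and y* = 12 + 6/7·(…)/p_y.
Discretionary income = 145 − 3·12.5 − 12·2.75 = 74.5; x* = 3 + 1/7·74.5/12.5 = 3.8514.

x* = 3.8514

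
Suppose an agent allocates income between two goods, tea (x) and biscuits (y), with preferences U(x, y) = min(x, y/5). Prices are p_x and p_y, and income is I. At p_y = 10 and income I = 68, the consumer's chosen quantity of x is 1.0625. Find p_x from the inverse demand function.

p_x = 14

Leontief preferences: the optimum is at the kink where x/1 = y/5, i.e. y = 5·x.
Budget: p_x·x + p_y·5·x = I, so (p_x + 5·p_y)·x = I.
Demand: x*(p_x,p_y,I) = I/(p_x + 5·p_y), y* = 5·I/(p_x + 5·p_y).
Set x* = 1.0625 in the demand function and solve for p_x: p_x = 14.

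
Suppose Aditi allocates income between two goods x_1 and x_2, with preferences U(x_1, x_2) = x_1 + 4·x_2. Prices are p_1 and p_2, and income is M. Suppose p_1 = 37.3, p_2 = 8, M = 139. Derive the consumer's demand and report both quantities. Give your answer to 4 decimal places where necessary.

x_1* = 0, x_2* = 17.375

x_2 gives more utility per dollar, so spend all income on x_2: x_2* = M/p_2, x_1* = 0.
Numerically: x_1* = 0, x_2* = 17.375.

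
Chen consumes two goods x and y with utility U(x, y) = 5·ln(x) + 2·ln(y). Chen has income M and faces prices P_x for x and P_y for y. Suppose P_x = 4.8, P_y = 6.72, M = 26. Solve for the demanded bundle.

x* = 3.869, y* = 1.1054

At P_x=4.8, P_y=6.72, M=26: x* = 5/7·26/4.8 = 3.869, y* = 1.1054.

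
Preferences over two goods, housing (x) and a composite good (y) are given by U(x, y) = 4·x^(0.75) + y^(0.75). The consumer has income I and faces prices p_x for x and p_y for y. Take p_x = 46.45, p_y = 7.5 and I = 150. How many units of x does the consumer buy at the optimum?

x* = 1.675

Numerically y/x = 5.74722, so x* = 150/(46.45 + 7.5·5.74722) = 1.675.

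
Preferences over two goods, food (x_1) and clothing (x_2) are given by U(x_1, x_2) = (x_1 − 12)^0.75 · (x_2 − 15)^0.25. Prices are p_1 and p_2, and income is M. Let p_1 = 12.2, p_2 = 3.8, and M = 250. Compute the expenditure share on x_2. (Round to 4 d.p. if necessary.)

MRS = 3·(x_2−15)/(x_1−12). Tangency with p_1/p_2 gives x_2−15 = (1/3)·(p_1/p_2)·(x_1−12).
Substituting into the budget: x_1* = 12 + 0.75·(M − 12·p_1 − 15·p_2)/p_1, and x_2* = 15 + 0.25·(…)/p_2.
Discretionary income = 250 − 12·12.2 − 15·3.8 = 46.6; x_1* = 12 + 0.75·46.6/12.2 = 14.8648; x_2* = 15 + 0.25·46.6/3.8 = 18.0658.
Expenditure on x_2: 3.8·18.0658 = 68.65; share = 0.2746.

share on x_2 = 0.2746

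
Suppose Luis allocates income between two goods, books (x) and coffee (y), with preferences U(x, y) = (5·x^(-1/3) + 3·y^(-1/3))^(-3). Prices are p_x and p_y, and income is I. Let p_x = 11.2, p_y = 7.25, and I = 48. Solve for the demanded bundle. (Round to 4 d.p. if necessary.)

x* = 2.6595, y* = 2.5123

With the ratio pinned down, the budget gives x* = I/(p_x + p_y·(y/x)) and y* = (y/x)·x*.
Numerically y/x = 0.944655, so x* = 48/(11.2 + 7.25·0.944655) = 2.6595 and y* = 0.944655·2.6595 = 2.5123.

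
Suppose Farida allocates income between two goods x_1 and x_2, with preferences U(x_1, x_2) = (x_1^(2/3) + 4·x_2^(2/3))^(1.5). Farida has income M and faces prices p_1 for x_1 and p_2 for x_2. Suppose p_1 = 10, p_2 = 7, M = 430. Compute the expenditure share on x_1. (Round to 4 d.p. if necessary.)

share on x_1 = 0.0076

MU_x_1 ∝ x_1^(-1/3), MU_x_2 ∝ 4·x_2^(-1/3), so MRS = (1/4)·(x_2/x_1)^(1/3) = p_1/p_2.
Hence x_2/x_1 = (4·p_1/p_2)^(1/(1/3)), i.e. raised to the 3 power.
Substitute x_2 = (x_2/x_1)·x_1 into the budget: x_1* = M/(p_1 + p_2·(x_2/x_1)).
Numerically x_2/x_1 = 186.588921, so x_1* = 430/(10 + 7·186.588921) = 0.3267 and x_2* = 186.588921·0.3267 = 60.9618.
Expenditure on x_1: 10·0.3267 = 3.2672; share = 0.0076.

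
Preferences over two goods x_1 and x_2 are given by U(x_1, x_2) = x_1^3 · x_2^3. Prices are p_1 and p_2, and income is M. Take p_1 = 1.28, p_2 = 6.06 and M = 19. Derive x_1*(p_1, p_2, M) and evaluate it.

MU_x_1/MU_x_2 = (3·x_2)/(3·x_1); tangency sets this equal to p_1/p_2.
Rearranging, p_2·x_2 = p_1·x_1. Substituting into the budget gives p_1·x_1·(1 + 1) = M.
Demand: x_1*(p_1,p_2,M) = 0.5·M/p_1 and x_2* = 0.5·M/p_2.
At p_1=1.28, p_2=6.06, M=19: x_1* = 0.5·19/1.28 = 7.4219.

x_1* = 7.4219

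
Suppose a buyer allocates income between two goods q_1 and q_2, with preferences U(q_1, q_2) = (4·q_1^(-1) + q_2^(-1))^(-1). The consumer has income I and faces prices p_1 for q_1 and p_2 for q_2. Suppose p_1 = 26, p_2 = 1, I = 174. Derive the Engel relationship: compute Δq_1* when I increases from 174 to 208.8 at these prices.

MRS = MU_q_1/MU_q_2 = 4·(q_2/q_1)^(2). Set equal to p_1/p_2.
Solve for the ratio: q_2/q_1 = [(1/4)·p_1/p_2]^(0.5).
With the ratio pinned down, the budget gives q_1* = I/(p_1 + p_2·(q_2/q_1)) and q_2* = (q_2/q_1)·q_1*.
Numerically q_2/q_1 = 2.54951, so q_1* = 174/(26 + 1·2.54951) = 6.0947.
At I' = 208.8: q_1* = 7.3136. Change: 7.3136 − 6.0947 = 1.2189.

Δq_1* = 1.2189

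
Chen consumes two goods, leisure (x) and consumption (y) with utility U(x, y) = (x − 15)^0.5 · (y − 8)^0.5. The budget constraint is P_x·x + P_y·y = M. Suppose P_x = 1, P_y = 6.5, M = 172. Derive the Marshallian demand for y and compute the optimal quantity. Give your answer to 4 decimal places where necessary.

y* = 16.0769

MRS = (y−8)/(x−15). Tangency with P_x/P_y gives y−8 = (P_x/P_y)·(x−15).
After buying the subsistence bundle (15, 8), a share 0.5 of the remaining income goes to x: x* = 15 + 0.5·(M − 15P_x − 8P_y)/P_x.
Discretionary income = 172 − 15·1 − 8·6.5 = 105; y* = 8 + 0.5·105/6.5 = 16.0769.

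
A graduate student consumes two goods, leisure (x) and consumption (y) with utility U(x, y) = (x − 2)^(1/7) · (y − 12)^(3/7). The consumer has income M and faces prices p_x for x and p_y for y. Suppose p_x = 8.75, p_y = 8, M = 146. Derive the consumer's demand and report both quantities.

After buying the subsistence bundle (2, 12), a share 0.25 of the remaining income goes to x: x* = 2 + 0.25·(M − 2p_x − 12p_y)/p_x.
Discretionary income = 146 − 2·8.75 − 12·8 = 32.5; x* = 2 + 0.25·32.5/8.75 = 2.9286; y* = 12 + 0.75·32.5/8 = 15.0469.

x* = 2.9286, y* = 15.0469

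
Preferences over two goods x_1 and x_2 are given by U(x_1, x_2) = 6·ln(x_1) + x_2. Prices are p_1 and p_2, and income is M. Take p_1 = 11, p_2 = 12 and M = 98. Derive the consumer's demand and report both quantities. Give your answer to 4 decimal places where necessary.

x_1* = 6.5455, x_2* = 2.1667

MU_x_1 = 6/x_1, MU_x_2 = 1. Tangency: 6/x_1 = p_1/p_2.
So x_1*(p_1,p_2) = 6·p_2/p_1, independent of income; and x_2* = (M − 6·p_2)/p_2.
At the given prices: x_1* = 6·12/11 = 6.5455, and x_2* = 2.1667.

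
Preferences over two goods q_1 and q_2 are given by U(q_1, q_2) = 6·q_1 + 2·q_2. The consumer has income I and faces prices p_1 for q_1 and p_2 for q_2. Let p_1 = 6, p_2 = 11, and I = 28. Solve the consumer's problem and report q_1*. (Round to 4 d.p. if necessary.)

Linear utility — the consumer picks whichever good has higher MU/price: 6/6 = 1 vs 2/11 = 0.1818.
q_1 gives more utility per dollar, so spend all income on q_1: q_1* = I/p_1, q_2* = 0.
Numerically: q_1* = 4.6667, q_2* = 0.

q_1* = 4.6667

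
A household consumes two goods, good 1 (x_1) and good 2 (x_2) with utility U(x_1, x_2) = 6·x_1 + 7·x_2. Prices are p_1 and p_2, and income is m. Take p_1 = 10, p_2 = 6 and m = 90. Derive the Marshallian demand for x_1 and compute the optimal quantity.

x_1* = 0

x_2 gives more utility per dollar, so spend all income on x_2: x_2* = m/p_2, x_1* = 0.
Numerically: x_1* = 0, x_2* = 15.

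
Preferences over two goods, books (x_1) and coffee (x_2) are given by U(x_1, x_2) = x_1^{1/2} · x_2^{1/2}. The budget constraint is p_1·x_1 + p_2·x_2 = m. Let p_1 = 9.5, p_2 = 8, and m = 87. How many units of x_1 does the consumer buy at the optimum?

The MRS is x_2/x_1. Set MRS = p_1/p_2.
So 0.5·p_2·x_2 = 0.5·p_1·x_1; combined with the budget, a share 0.5 of income goes to x_1.
Demand: x_1*(p_1,p_2,m) = 0.5·m/p_1 and x_2* = 0.5·m/p_2.
At p_1=9.5, p_2=8, m=87: x_1* = 0.5·87/9.5 = 4.5789.

x_1* = 4.5789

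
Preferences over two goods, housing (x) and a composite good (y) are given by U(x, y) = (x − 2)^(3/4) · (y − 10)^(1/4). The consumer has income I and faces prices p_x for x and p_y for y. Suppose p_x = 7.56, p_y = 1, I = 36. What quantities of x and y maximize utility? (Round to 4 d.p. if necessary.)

x* = 3.0794, y* = 12.72

This is Cobb-Douglas in (x−2, y−10): tangency gives 0.75·p_y·(y−10) = 0.25·p_x·(x−2).
Substituting into the budget: x* = 2 + 0.75·(I − 2·p_x − 10·p_y)/p_x, and y* = 10 + 0.25·(…)/p_y.
Discretionary income = 36 − 2·7.56 − 10·1 = 10.88; x* = 2 + 0.75·10.88/7.56 = 3.0794; y* = 10 + 0.25·10.88/1 = 12.72.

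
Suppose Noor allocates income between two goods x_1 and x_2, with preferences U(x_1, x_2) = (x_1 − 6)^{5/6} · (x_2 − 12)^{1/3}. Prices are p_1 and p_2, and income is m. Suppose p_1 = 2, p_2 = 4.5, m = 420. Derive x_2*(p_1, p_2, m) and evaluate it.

x_2* = 34.4762

Let x_1' = x_1−6, x_2' = x_2−12. MRS = (5/2)·x_2'/x_1' = p_1/p_2.
Substituting into the budget: x_1* = 6 + 5/7·(m − 6·p_1 − 12·p_2)/p_1, and x_2* = 12 + 2/7·(…)/p_2.
Discretionary income = 420 − 6·2 − 12·4.5 = 354; x_2* = 12 + 2/7·354/4.5 = 34.4762.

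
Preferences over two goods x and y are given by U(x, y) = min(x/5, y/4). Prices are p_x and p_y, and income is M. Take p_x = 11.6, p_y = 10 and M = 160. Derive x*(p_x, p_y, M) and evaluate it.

With perfect complements, no substitution: consume in ratio x:y = 5:4.
Budget: p_x·x + p_y·(4/5)·x = M, so (5·p_x + 4·p_y)·x = 5·M.
Demand: x*(p_x,p_y,M) = 5·M/(5·p_x + 4·p_y), y* = 4·M/(5·p_x + 4·p_y).
Here 5·11.6 + 4·10 = 98, giving x* = 8.1633.

x* = 8.1633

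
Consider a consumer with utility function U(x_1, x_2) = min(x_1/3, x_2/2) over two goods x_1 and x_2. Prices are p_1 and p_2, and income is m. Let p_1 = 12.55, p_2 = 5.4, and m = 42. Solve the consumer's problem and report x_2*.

x_2* = 1.7337

Here 3·12.55 + 2·5.4 = 48.45, giving x_2* = 1.7337.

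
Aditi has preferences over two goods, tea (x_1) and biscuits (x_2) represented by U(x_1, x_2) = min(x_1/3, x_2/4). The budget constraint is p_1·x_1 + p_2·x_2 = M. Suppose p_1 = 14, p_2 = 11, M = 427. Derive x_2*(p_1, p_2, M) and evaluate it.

With perfect complements, no substitution: consume in ratio x_1:x_2 = 3:4.
Budget: p_1·x_1 + p_2·(4/3)·x_1 = M, so (3·p_1 + 4·p_2)·x_1 = 3·M.
Demand: x_1*(p_1,p_2,M) = 3·M/(3·p_1 + 4·p_2), x_2* = 4·M/(3·p_1 + 4·p_2).
Here 3·14 + 4·11 = 86, giving x_2* = 19.8605.

x_2* = 19.8605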